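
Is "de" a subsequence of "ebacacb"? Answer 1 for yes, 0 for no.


Check if "de" is a subsequence of "ebacacb"
Greedy scan:
  Position 0 ('e'): no match needed
  Position 1 ('b'): no match needed
  Position 2 ('a'): no match needed
  Position 3 ('c'): no match needed
  Position 4 ('a'): no match needed
  Position 5 ('c'): no match needed
  Position 6 ('b'): no match needed
Only matched 0/2 characters => not a subsequence

0


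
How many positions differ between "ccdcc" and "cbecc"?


Comparing "ccdcc" and "cbecc" position by position:
  Position 0: 'c' vs 'c' => same
  Position 1: 'c' vs 'b' => DIFFER
  Position 2: 'd' vs 'e' => DIFFER
  Position 3: 'c' vs 'c' => same
  Position 4: 'c' vs 'c' => same
Positions that differ: 2

2


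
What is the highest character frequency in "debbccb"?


Input: debbccb
Character counts:
  'b': 3
  'c': 2
  'd': 1
  'e': 1
Maximum frequency: 3

3


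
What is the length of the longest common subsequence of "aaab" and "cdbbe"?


LCS of "aaab" and "cdbbe"
DP table:
           c    d    b    b    e
      0    0    0    0    0    0
  a   0    0    0    0    0    0
  a   0    0    0    0    0    0
  a   0    0    0    0    0    0
  b   0    0    0    1    1    1
LCS length = dp[4][5] = 1

1


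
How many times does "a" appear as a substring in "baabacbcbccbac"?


Searching for "a" in "baabacbcbccbac"
Scanning each position:
  Position 0: "b" => no
  Position 1: "a" => MATCH
  Position 2: "a" => MATCH
  Position 3: "b" => no
  Position 4: "a" => MATCH
  Position 5: "c" => no
  Position 6: "b" => no
  Position 7: "c" => no
  Position 8: "b" => no
  Position 9: "c" => no
  Position 10: "c" => no
  Position 11: "b" => no
  Position 12: "a" => MATCH
  Position 13: "c" => no
Total occurrences: 4

4


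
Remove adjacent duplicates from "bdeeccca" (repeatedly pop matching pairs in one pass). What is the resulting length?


Input: bdeeccca
Stack-based adjacent duplicate removal:
  Read 'b': push. Stack: b
  Read 'd': push. Stack: bd
  Read 'e': push. Stack: bde
  Read 'e': matches stack top 'e' => pop. Stack: bd
  Read 'c': push. Stack: bdc
  Read 'c': matches stack top 'c' => pop. Stack: bd
  Read 'c': push. Stack: bdc
  Read 'a': push. Stack: bdca
Final stack: "bdca" (length 4)

4


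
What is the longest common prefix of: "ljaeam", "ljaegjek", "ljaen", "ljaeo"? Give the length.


Words: ljaeam, ljaegjek, ljaen, ljaeo
  Position 0: all 'l' => match
  Position 1: all 'j' => match
  Position 2: all 'a' => match
  Position 3: all 'e' => match
  Position 4: ('a', 'g', 'n', 'o') => mismatch, stop
LCP = "ljae" (length 4)

4


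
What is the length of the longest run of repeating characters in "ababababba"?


Input: "ababababba"
Scanning for longest run:
  Position 1 ('b'): new char, reset run to 1
  Position 2 ('a'): new char, reset run to 1
  Position 3 ('b'): new char, reset run to 1
  Position 4 ('a'): new char, reset run to 1
  Position 5 ('b'): new char, reset run to 1
  Position 6 ('a'): new char, reset run to 1
  Position 7 ('b'): new char, reset run to 1
  Position 8 ('b'): continues run of 'b', length=2
  Position 9 ('a'): new char, reset run to 1
Longest run: 'b' with length 2

2


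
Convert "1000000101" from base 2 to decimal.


Input: "1000000101" in base 2
Positional expansion:
  Digit '1' (value 1) x 2^9 = 512
  Digit '0' (value 0) x 2^8 = 0
  Digit '0' (value 0) x 2^7 = 0
  Digit '0' (value 0) x 2^6 = 0
  Digit '0' (value 0) x 2^5 = 0
  Digit '0' (value 0) x 2^4 = 0
  Digit '0' (value 0) x 2^3 = 0
  Digit '1' (value 1) x 2^2 = 4
  Digit '0' (value 0) x 2^1 = 0
  Digit '1' (value 1) x 2^0 = 1
Sum = 517

517


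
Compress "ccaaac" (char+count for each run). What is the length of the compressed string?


Input: ccaaac
Runs:
  'c' x 2 => "c2"
  'a' x 3 => "a3"
  'c' x 1 => "c1"
Compressed: "c2a3c1"
Compressed length: 6

6


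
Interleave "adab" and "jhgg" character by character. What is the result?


Interleaving "adab" and "jhgg":
  Position 0: 'a' from first, 'j' from second => "aj"
  Position 1: 'd' from first, 'h' from second => "dh"
  Position 2: 'a' from first, 'g' from second => "ag"
  Position 3: 'b' from first, 'g' from second => "bg"
Result: ajdhagbg

ajdhagbg


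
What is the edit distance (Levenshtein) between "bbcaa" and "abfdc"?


Computing edit distance: "bbcaa" -> "abfdc"
DP table:
           a    b    f    d    c
      0    1    2    3    4    5
  b   1    1    1    2    3    4
  b   2    2    1    2    3    4
  c   3    3    2    2    3    3
  a   4    3    3    3    3    4
  a   5    4    4    4    4    4
Edit distance = dp[5][5] = 4

4


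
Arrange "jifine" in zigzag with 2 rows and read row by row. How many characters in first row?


Zigzag "jifine" into 2 rows:
Placing characters:
  'j' => row 0
  'i' => row 1
  'f' => row 0
  'i' => row 1
  'n' => row 0
  'e' => row 1
Rows:
  Row 0: "jfn"
  Row 1: "iie"
First row length: 3

3


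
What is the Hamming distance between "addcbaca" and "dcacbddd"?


Comparing "addcbaca" and "dcacbddd" position by position:
  Position 0: 'a' vs 'd' => differ
  Position 1: 'd' vs 'c' => differ
  Position 2: 'd' vs 'a' => differ
  Position 3: 'c' vs 'c' => same
  Position 4: 'b' vs 'b' => same
  Position 5: 'a' vs 'd' => differ
  Position 6: 'c' vs 'd' => differ
  Position 7: 'a' vs 'd' => differ
Total differences (Hamming distance): 6

6


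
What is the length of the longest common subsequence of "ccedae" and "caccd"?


LCS of "ccedae" and "caccd"
DP table:
           c    a    c    c    d
      0    0    0    0    0    0
  c   0    1    1    1    1    1
  c   0    1    1    2    2    2
  e   0    1    1    2    2    2
  d   0    1    1    2    2    3
  a   0    1    2    2    2    3
  e   0    1    2    2    2    3
LCS length = dp[6][5] = 3

3


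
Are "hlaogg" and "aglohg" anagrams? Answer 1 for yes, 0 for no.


Strings: "hlaogg", "aglohg"
Sorted first:  agghlo
Sorted second: agghlo
Sorted forms match => anagrams

1


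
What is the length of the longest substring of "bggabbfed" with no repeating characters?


Input: "bggabbfed"
Sliding window (track last position of each char):
  Position 0 ('b'): window [0,0] length 1 -- new best
  Position 1 ('g'): window [0,1] length 2 -- new best
  Position 2 ('g'): repeat (last at 1), move window start to 2
  Position 2 ('g'): window [2,2] length 1
  Position 3 ('a'): window [2,3] length 2
  Position 4 ('b'): window [2,4] length 3 -- new best
  Position 5 ('b'): repeat (last at 4), move window start to 5
  Position 5 ('b'): window [5,5] length 1
  Position 6 ('f'): window [5,6] length 2
  Position 7 ('e'): window [5,7] length 3
  Position 8 ('d'): window [5,8] length 4 -- new best
Longest substring with no repeats: "bfed" with length 4

4


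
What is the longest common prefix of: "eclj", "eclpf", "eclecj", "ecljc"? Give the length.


Words: eclj, eclpf, eclecj, ecljc
  Position 0: all 'e' => match
  Position 1: all 'c' => match
  Position 2: all 'l' => match
  Position 3: ('j', 'p', 'e', 'j') => mismatch, stop
LCP = "ecl" (length 3)

3


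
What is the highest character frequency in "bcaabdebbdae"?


Input: bcaabdebbdae
Character counts:
  'a': 3
  'b': 4
  'c': 1
  'd': 2
  'e': 2
Maximum frequency: 4

4


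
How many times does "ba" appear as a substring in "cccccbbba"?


Searching for "ba" in "cccccbbba"
Scanning each position:
  Position 0: "cc" => no
  Position 1: "cc" => no
  Position 2: "cc" => no
  Position 3: "cc" => no
  Position 4: "cb" => no
  Position 5: "bb" => no
  Position 6: "bb" => no
  Position 7: "ba" => MATCH
Total occurrences: 1

1


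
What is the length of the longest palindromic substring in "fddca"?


Input: "fddca"
Checking substrings for palindromes:
  [1:3] "dd" (len 2) => palindrome
Longest palindromic substring: "dd" with length 2

2


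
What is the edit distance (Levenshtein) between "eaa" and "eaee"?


Computing edit distance: "eaa" -> "eaee"
DP table:
           e    a    e    e
      0    1    2    3    4
  e   1    0    1    2    3
  a   2    1    0    1    2
  a   3    2    1    1    2
Edit distance = dp[3][4] = 2

2


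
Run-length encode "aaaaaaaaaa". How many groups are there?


Input: aaaaaaaaaa
Scanning for consecutive runs:
  Group 1: 'a' x 10 (positions 0-9)
Total groups: 1

1


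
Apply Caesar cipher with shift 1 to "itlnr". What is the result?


Caesar cipher: shift "itlnr" by 1
  'i' (pos 8) + 1 = pos 9 = 'j'
  't' (pos 19) + 1 = pos 20 = 'u'
  'l' (pos 11) + 1 = pos 12 = 'm'
  'n' (pos 13) + 1 = pos 14 = 'o'
  'r' (pos 17) + 1 = pos 18 = 's'
Result: jumos

jumos


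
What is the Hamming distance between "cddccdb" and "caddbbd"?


Comparing "cddccdb" and "caddbbd" position by position:
  Position 0: 'c' vs 'c' => same
  Position 1: 'd' vs 'a' => differ
  Position 2: 'd' vs 'd' => same
  Position 3: 'c' vs 'd' => differ
  Position 4: 'c' vs 'b' => differ
  Position 5: 'd' vs 'b' => differ
  Position 6: 'b' vs 'd' => differ
Total differences (Hamming distance): 5

5


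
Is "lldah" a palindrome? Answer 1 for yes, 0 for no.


Input: lldah
Reversed: hadll
  Compare pos 0 ('l') with pos 4 ('h'): MISMATCH
  Compare pos 1 ('l') with pos 3 ('a'): MISMATCH
Result: not a palindrome

0


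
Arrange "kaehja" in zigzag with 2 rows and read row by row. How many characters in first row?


Zigzag "kaehja" into 2 rows:
Placing characters:
  'k' => row 0
  'a' => row 1
  'e' => row 0
  'h' => row 1
  'j' => row 0
  'a' => row 1
Rows:
  Row 0: "kej"
  Row 1: "aha"
First row length: 3

3


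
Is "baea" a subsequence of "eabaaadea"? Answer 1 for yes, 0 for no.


Check if "baea" is a subsequence of "eabaaadea"
Greedy scan:
  Position 0 ('e'): no match needed
  Position 1 ('a'): no match needed
  Position 2 ('b'): matches sub[0] = 'b'
  Position 3 ('a'): matches sub[1] = 'a'
  Position 4 ('a'): no match needed
  Position 5 ('a'): no match needed
  Position 6 ('d'): no match needed
  Position 7 ('e'): matches sub[2] = 'e'
  Position 8 ('a'): matches sub[3] = 'a'
All 4 characters matched => is a subsequence

1


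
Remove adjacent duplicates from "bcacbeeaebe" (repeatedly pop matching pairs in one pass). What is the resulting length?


Input: bcacbeeaebe
Stack-based adjacent duplicate removal:
  Read 'b': push. Stack: b
  Read 'c': push. Stack: bc
  Read 'a': push. Stack: bca
  Read 'c': push. Stack: bcac
  Read 'b': push. Stack: bcacb
  Read 'e': push. Stack: bcacbe
  Read 'e': matches stack top 'e' => pop. Stack: bcacb
  Read 'a': push. Stack: bcacba
  Read 'e': push. Stack: bcacbae
  Read 'b': push. Stack: bcacbaeb
  Read 'e': push. Stack: bcacbaebe
Final stack: "bcacbaebe" (length 9)

9


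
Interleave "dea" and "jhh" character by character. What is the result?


Interleaving "dea" and "jhh":
  Position 0: 'd' from first, 'j' from second => "dj"
  Position 1: 'e' from first, 'h' from second => "eh"
  Position 2: 'a' from first, 'h' from second => "ah"
Result: djehah

djehah


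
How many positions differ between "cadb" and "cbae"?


Comparing "cadb" and "cbae" position by position:
  Position 0: 'c' vs 'c' => same
  Position 1: 'a' vs 'b' => DIFFER
  Position 2: 'd' vs 'a' => DIFFER
  Position 3: 'b' vs 'e' => DIFFER
Positions that differ: 3

3


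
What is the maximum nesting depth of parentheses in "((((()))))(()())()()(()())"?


Input: "((((()))))(()())()()(()())"
Tracking depth:
  Position 0 '(': depth becomes 1
  Position 1 '(': depth becomes 2
  Position 2 '(': depth becomes 3
  Position 3 '(': depth becomes 4
  Position 4 '(': depth becomes 5
  Position 5 ')': depth becomes 4
  Position 6 ')': depth becomes 3
  Position 7 ')': depth becomes 2
  Position 8 ')': depth becomes 1
  Position 9 ')': depth becomes 0
  Position 10 '(': depth becomes 1
  Position 11 '(': depth becomes 2
  Position 12 ')': depth becomes 1
  Position 13 '(': depth becomes 2
  Position 14 ')': depth becomes 1
  Position 15 ')': depth becomes 0
  Position 16 '(': depth becomes 1
  Position 17 ')': depth becomes 0
  Position 18 '(': depth becomes 1
  Position 19 ')': depth becomes 0
  Position 20 '(': depth becomes 1
  Position 21 '(': depth becomes 2
  Position 22 ')': depth becomes 1
  Position 23 '(': depth becomes 2
  Position 24 ')': depth becomes 1
  Position 25 ')': depth becomes 0
Maximum depth reached: 5

5


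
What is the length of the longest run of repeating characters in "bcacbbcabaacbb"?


Input: "bcacbbcabaacbb"
Scanning for longest run:
  Position 1 ('c'): new char, reset run to 1
  Position 2 ('a'): new char, reset run to 1
  Position 3 ('c'): new char, reset run to 1
  Position 4 ('b'): new char, reset run to 1
  Position 5 ('b'): continues run of 'b', length=2
  Position 6 ('c'): new char, reset run to 1
  Position 7 ('a'): new char, reset run to 1
  Position 8 ('b'): new char, reset run to 1
  Position 9 ('a'): new char, reset run to 1
  Position 10 ('a'): continues run of 'a', length=2
  Position 11 ('c'): new char, reset run to 1
  Position 12 ('b'): new char, reset run to 1
  Position 13 ('b'): continues run of 'b', length=2
Longest run: 'b' with length 2

2


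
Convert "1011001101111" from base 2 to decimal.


Input: "1011001101111" in base 2
Positional expansion:
  Digit '1' (value 1) x 2^12 = 4096
  Digit '0' (value 0) x 2^11 = 0
  Digit '1' (value 1) x 2^10 = 1024
  Digit '1' (value 1) x 2^9 = 512
  Digit '0' (value 0) x 2^8 = 0
  Digit '0' (value 0) x 2^7 = 0
  Digit '1' (value 1) x 2^6 = 64
  Digit '1' (value 1) x 2^5 = 32
  Digit '0' (value 0) x 2^4 = 0
  Digit '1' (value 1) x 2^3 = 8
  Digit '1' (value 1) x 2^2 = 4
  Digit '1' (value 1) x 2^1 = 2
  Digit '1' (value 1) x 2^0 = 1
Sum = 5743

5743


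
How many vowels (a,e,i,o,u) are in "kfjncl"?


Input: kfjncl
Checking each character:
  'k' at position 0: consonant
  'f' at position 1: consonant
  'j' at position 2: consonant
  'n' at position 3: consonant
  'c' at position 4: consonant
  'l' at position 5: consonant
Total vowels: 0

0


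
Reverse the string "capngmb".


Input: capngmb
Reading characters right to left:
  Position 6: 'b'
  Position 5: 'm'
  Position 4: 'g'
  Position 3: 'n'
  Position 2: 'p'
  Position 1: 'a'
  Position 0: 'c'
Reversed: bmgnpac

bmgnpac


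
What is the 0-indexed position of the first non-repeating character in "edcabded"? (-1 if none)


Input: edcabded
Character frequencies:
  'a': 1
  'b': 1
  'c': 1
  'd': 3
  'e': 2
Scanning left to right for freq == 1:
  Position 0 ('e'): freq=2, skip
  Position 1 ('d'): freq=3, skip
  Position 2 ('c'): unique! => answer = 2

2


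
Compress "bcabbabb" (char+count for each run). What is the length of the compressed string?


Input: bcabbabb
Runs:
  'b' x 1 => "b1"
  'c' x 1 => "c1"
  'a' x 1 => "a1"
  'b' x 2 => "b2"
  'a' x 1 => "a1"
  'b' x 2 => "b2"
Compressed: "b1c1a1b2a1b2"
Compressed length: 12

12


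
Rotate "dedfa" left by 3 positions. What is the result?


Input: "dedfa", rotate left by 3
First 3 characters: "ded"
Remaining characters: "fa"
Concatenate remaining + first: "fa" + "ded" = "faded"

faded


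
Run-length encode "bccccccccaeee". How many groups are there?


Input: bccccccccaeee
Scanning for consecutive runs:
  Group 1: 'b' x 1 (positions 0-0)
  Group 2: 'c' x 8 (positions 1-8)
  Group 3: 'a' x 1 (positions 9-9)
  Group 4: 'e' x 3 (positions 10-12)
Total groups: 4

4


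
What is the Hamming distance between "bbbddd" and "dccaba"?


Comparing "bbbddd" and "dccaba" position by position:
  Position 0: 'b' vs 'd' => differ
  Position 1: 'b' vs 'c' => differ
  Position 2: 'b' vs 'c' => differ
  Position 3: 'd' vs 'a' => differ
  Position 4: 'd' vs 'b' => differ
  Position 5: 'd' vs 'a' => differ
Total differences (Hamming distance): 6

6


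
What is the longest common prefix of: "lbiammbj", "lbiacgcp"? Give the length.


Words: lbiammbj, lbiacgcp
  Position 0: all 'l' => match
  Position 1: all 'b' => match
  Position 2: all 'i' => match
  Position 3: all 'a' => match
  Position 4: ('m', 'c') => mismatch, stop
LCP = "lbia" (length 4)

4


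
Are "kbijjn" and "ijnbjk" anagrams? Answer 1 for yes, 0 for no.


Strings: "kbijjn", "ijnbjk"
Sorted first:  bijjkn
Sorted second: bijjkn
Sorted forms match => anagrams

1


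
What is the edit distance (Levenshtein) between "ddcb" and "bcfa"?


Computing edit distance: "ddcb" -> "bcfa"
DP table:
           b    c    f    a
      0    1    2    3    4
  d   1    1    2    3    4
  d   2    2    2    3    4
  c   3    3    2    3    4
  b   4    3    3    3    4
Edit distance = dp[4][4] = 4

4


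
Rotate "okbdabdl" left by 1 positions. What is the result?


Input: "okbdabdl", rotate left by 1
First 1 characters: "o"
Remaining characters: "kbdabdl"
Concatenate remaining + first: "kbdabdl" + "o" = "kbdabdlo"

kbdabdlo


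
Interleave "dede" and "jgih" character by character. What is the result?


Interleaving "dede" and "jgih":
  Position 0: 'd' from first, 'j' from second => "dj"
  Position 1: 'e' from first, 'g' from second => "eg"
  Position 2: 'd' from first, 'i' from second => "di"
  Position 3: 'e' from first, 'h' from second => "eh"
Result: djegdieh

djegdieh


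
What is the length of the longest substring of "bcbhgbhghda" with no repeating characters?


Input: "bcbhgbhghda"
Sliding window (track last position of each char):
  Position 0 ('b'): window [0,0] length 1 -- new best
  Position 1 ('c'): window [0,1] length 2 -- new best
  Position 2 ('b'): repeat (last at 0), move window start to 1
  Position 2 ('b'): window [1,2] length 2
  Position 3 ('h'): window [1,3] length 3 -- new best
  Position 4 ('g'): window [1,4] length 4 -- new best
  Position 5 ('b'): repeat (last at 2), move window start to 3
  Position 5 ('b'): window [3,5] length 3
  Position 6 ('h'): repeat (last at 3), move window start to 4
  Position 6 ('h'): window [4,6] length 3
  Position 7 ('g'): repeat (last at 4), move window start to 5
  Position 7 ('g'): window [5,7] length 3
  Position 8 ('h'): repeat (last at 6), move window start to 7
  Position 8 ('h'): window [7,8] length 2
  Position 9 ('d'): window [7,9] length 3
  Position 10 ('a'): window [7,10] length 4
Longest substring with no repeats: "cbhg" with length 4

4


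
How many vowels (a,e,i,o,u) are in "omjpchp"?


Input: omjpchp
Checking each character:
  'o' at position 0: vowel (running total: 1)
  'm' at position 1: consonant
  'j' at position 2: consonant
  'p' at position 3: consonant
  'c' at position 4: consonant
  'h' at position 5: consonant
  'p' at position 6: consonant
Total vowels: 1

1


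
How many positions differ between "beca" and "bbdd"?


Comparing "beca" and "bbdd" position by position:
  Position 0: 'b' vs 'b' => same
  Position 1: 'e' vs 'b' => DIFFER
  Position 2: 'c' vs 'd' => DIFFER
  Position 3: 'a' vs 'd' => DIFFER
Positions that differ: 3

3


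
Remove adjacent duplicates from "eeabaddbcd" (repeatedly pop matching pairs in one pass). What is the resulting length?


Input: eeabaddbcd
Stack-based adjacent duplicate removal:
  Read 'e': push. Stack: e
  Read 'e': matches stack top 'e' => pop. Stack: (empty)
  Read 'a': push. Stack: a
  Read 'b': push. Stack: ab
  Read 'a': push. Stack: aba
  Read 'd': push. Stack: abad
  Read 'd': matches stack top 'd' => pop. Stack: aba
  Read 'b': push. Stack: abab
  Read 'c': push. Stack: ababc
  Read 'd': push. Stack: ababcd
Final stack: "ababcd" (length 6)

6


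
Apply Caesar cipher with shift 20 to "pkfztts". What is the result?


Caesar cipher: shift "pkfztts" by 20
  'p' (pos 15) + 20 = pos 9 = 'j'
  'k' (pos 10) + 20 = pos 4 = 'e'
  'f' (pos 5) + 20 = pos 25 = 'z'
  'z' (pos 25) + 20 = pos 19 = 't'
  't' (pos 19) + 20 = pos 13 = 'n'
  't' (pos 19) + 20 = pos 13 = 'n'
  's' (pos 18) + 20 = pos 12 = 'm'
Result: jeztnnm

jeztnnm


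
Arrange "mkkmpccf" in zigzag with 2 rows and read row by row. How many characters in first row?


Zigzag "mkkmpccf" into 2 rows:
Placing characters:
  'm' => row 0
  'k' => row 1
  'k' => row 0
  'm' => row 1
  'p' => row 0
  'c' => row 1
  'c' => row 0
  'f' => row 1
Rows:
  Row 0: "mkpc"
  Row 1: "kmcf"
First row length: 4

4


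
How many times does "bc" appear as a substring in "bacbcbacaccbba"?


Searching for "bc" in "bacbcbacaccbba"
Scanning each position:
  Position 0: "ba" => no
  Position 1: "ac" => no
  Position 2: "cb" => no
  Position 3: "bc" => MATCH
  Position 4: "cb" => no
  Position 5: "ba" => no
  Position 6: "ac" => no
  Position 7: "ca" => no
  Position 8: "ac" => no
  Position 9: "cc" => no
  Position 10: "cb" => no
  Position 11: "bb" => no
  Position 12: "ba" => no
Total occurrences: 1

1


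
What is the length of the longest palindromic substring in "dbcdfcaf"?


Input: "dbcdfcaf"
Checking substrings for palindromes:
  No multi-char palindromic substrings found
Longest palindromic substring: "d" with length 1

1


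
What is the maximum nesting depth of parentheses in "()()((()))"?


Input: "()()((()))"
Tracking depth:
  Position 0 '(': depth becomes 1
  Position 1 ')': depth becomes 0
  Position 2 '(': depth becomes 1
  Position 3 ')': depth becomes 0
  Position 4 '(': depth becomes 1
  Position 5 '(': depth becomes 2
  Position 6 '(': depth becomes 3
  Position 7 ')': depth becomes 2
  Position 8 ')': depth becomes 1
  Position 9 ')': depth becomes 0
Maximum depth reached: 3

3


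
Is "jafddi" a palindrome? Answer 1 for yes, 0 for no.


Input: jafddi
Reversed: iddfaj
  Compare pos 0 ('j') with pos 5 ('i'): MISMATCH
  Compare pos 1 ('a') with pos 4 ('d'): MISMATCH
  Compare pos 2 ('f') with pos 3 ('d'): MISMATCH
Result: not a palindrome

0


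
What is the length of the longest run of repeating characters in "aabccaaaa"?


Input: "aabccaaaa"
Scanning for longest run:
  Position 1 ('a'): continues run of 'a', length=2
  Position 2 ('b'): new char, reset run to 1
  Position 3 ('c'): new char, reset run to 1
  Position 4 ('c'): continues run of 'c', length=2
  Position 5 ('a'): new char, reset run to 1
  Position 6 ('a'): continues run of 'a', length=2
  Position 7 ('a'): continues run of 'a', length=3
  Position 8 ('a'): continues run of 'a', length=4
Longest run: 'a' with length 4

4


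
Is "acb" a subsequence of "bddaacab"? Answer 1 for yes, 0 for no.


Check if "acb" is a subsequence of "bddaacab"
Greedy scan:
  Position 0 ('b'): no match needed
  Position 1 ('d'): no match needed
  Position 2 ('d'): no match needed
  Position 3 ('a'): matches sub[0] = 'a'
  Position 4 ('a'): no match needed
  Position 5 ('c'): matches sub[1] = 'c'
  Position 6 ('a'): no match needed
  Position 7 ('b'): matches sub[2] = 'b'
All 3 characters matched => is a subsequence

1


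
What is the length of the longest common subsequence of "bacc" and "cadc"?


LCS of "bacc" and "cadc"
DP table:
           c    a    d    c
      0    0    0    0    0
  b   0    0    0    0    0
  a   0    0    1    1    1
  c   0    1    1    1    2
  c   0    1    1    1    2
LCS length = dp[4][4] = 2

2


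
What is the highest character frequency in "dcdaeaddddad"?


Input: dcdaeaddddad
Character counts:
  'a': 3
  'c': 1
  'd': 7
  'e': 1
Maximum frequency: 7

7


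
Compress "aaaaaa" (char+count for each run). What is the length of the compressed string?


Input: aaaaaa
Runs:
  'a' x 6 => "a6"
Compressed: "a6"
Compressed length: 2

2


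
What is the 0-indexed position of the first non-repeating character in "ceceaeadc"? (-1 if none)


Input: ceceaeadc
Character frequencies:
  'a': 2
  'c': 3
  'd': 1
  'e': 3
Scanning left to right for freq == 1:
  Position 0 ('c'): freq=3, skip
  Position 1 ('e'): freq=3, skip
  Position 2 ('c'): freq=3, skip
  Position 3 ('e'): freq=3, skip
  Position 4 ('a'): freq=2, skip
  Position 5 ('e'): freq=3, skip
  Position 6 ('a'): freq=2, skip
  Position 7 ('d'): unique! => answer = 7

7


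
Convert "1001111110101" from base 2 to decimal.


Input: "1001111110101" in base 2
Positional expansion:
  Digit '1' (value 1) x 2^12 = 4096
  Digit '0' (value 0) x 2^11 = 0
  Digit '0' (value 0) x 2^10 = 0
  Digit '1' (value 1) x 2^9 = 512
  Digit '1' (value 1) x 2^8 = 256
  Digit '1' (value 1) x 2^7 = 128
  Digit '1' (value 1) x 2^6 = 64
  Digit '1' (value 1) x 2^5 = 32
  Digit '1' (value 1) x 2^4 = 16
  Digit '0' (value 0) x 2^3 = 0
  Digit '1' (value 1) x 2^2 = 4
  Digit '0' (value 0) x 2^1 = 0
  Digit '1' (value 1) x 2^0 = 1
Sum = 5109

5109


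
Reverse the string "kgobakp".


Input: kgobakp
Reading characters right to left:
  Position 6: 'p'
  Position 5: 'k'
  Position 4: 'a'
  Position 3: 'b'
  Position 2: 'o'
  Position 1: 'g'
  Position 0: 'k'
Reversed: pkabogk

pkabogk


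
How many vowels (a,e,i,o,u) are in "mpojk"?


Input: mpojk
Checking each character:
  'm' at position 0: consonant
  'p' at position 1: consonant
  'o' at position 2: vowel (running total: 1)
  'j' at position 3: consonant
  'k' at position 4: consonant
Total vowels: 1

1


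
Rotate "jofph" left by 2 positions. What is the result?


Input: "jofph", rotate left by 2
First 2 characters: "jo"
Remaining characters: "fph"
Concatenate remaining + first: "fph" + "jo" = "fphjo"

fphjo


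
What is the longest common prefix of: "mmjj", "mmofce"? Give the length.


Words: mmjj, mmofce
  Position 0: all 'm' => match
  Position 1: all 'm' => match
  Position 2: ('j', 'o') => mismatch, stop
LCP = "mm" (length 2)

2


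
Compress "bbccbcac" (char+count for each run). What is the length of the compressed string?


Input: bbccbcac
Runs:
  'b' x 2 => "b2"
  'c' x 2 => "c2"
  'b' x 1 => "b1"
  'c' x 1 => "c1"
  'a' x 1 => "a1"
  'c' x 1 => "c1"
Compressed: "b2c2b1c1a1c1"
Compressed length: 12

12


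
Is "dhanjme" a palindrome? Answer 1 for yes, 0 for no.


Input: dhanjme
Reversed: emjnahd
  Compare pos 0 ('d') with pos 6 ('e'): MISMATCH
  Compare pos 1 ('h') with pos 5 ('m'): MISMATCH
  Compare pos 2 ('a') with pos 4 ('j'): MISMATCH
Result: not a palindrome

0


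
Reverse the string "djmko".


Input: djmko
Reading characters right to left:
  Position 4: 'o'
  Position 3: 'k'
  Position 2: 'm'
  Position 1: 'j'
  Position 0: 'd'
Reversed: okmjd

okmjd


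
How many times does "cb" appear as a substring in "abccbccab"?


Searching for "cb" in "abccbccab"
Scanning each position:
  Position 0: "ab" => no
  Position 1: "bc" => no
  Position 2: "cc" => no
  Position 3: "cb" => MATCH
  Position 4: "bc" => no
  Position 5: "cc" => no
  Position 6: "ca" => no
  Position 7: "ab" => no
Total occurrences: 1

1


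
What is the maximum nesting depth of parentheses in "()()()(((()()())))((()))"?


Input: "()()()(((()()())))((()))"
Tracking depth:
  Position 0 '(': depth becomes 1
  Position 1 ')': depth becomes 0
  Position 2 '(': depth becomes 1
  Position 3 ')': depth becomes 0
  Position 4 '(': depth becomes 1
  Position 5 ')': depth becomes 0
  Position 6 '(': depth becomes 1
  Position 7 '(': depth becomes 2
  Position 8 '(': depth becomes 3
  Position 9 '(': depth becomes 4
  Position 10 ')': depth becomes 3
  Position 11 '(': depth becomes 4
  Position 12 ')': depth becomes 3
  Position 13 '(': depth becomes 4
  Position 14 ')': depth becomes 3
  Position 15 ')': depth becomes 2
  Position 16 ')': depth becomes 1
  Position 17 ')': depth becomes 0
  Position 18 '(': depth becomes 1
  Position 19 '(': depth becomes 2
  Position 20 '(': depth becomes 3
  Position 21 ')': depth becomes 2
  Position 22 ')': depth becomes 1
  Position 23 ')': depth becomes 0
Maximum depth reached: 4

4


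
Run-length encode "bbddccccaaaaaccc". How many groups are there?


Input: bbddccccaaaaaccc
Scanning for consecutive runs:
  Group 1: 'b' x 2 (positions 0-1)
  Group 2: 'd' x 2 (positions 2-3)
  Group 3: 'c' x 4 (positions 4-7)
  Group 4: 'a' x 5 (positions 8-12)
  Group 5: 'c' x 3 (positions 13-15)
Total groups: 5

5


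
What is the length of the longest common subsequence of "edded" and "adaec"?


LCS of "edded" and "adaec"
DP table:
           a    d    a    e    c
      0    0    0    0    0    0
  e   0    0    0    0    1    1
  d   0    0    1    1    1    1
  d   0    0    1    1    1    1
  e   0    0    1    1    2    2
  d   0    0    1    1    2    2
LCS length = dp[5][5] = 2

2


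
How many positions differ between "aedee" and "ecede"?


Comparing "aedee" and "ecede" position by position:
  Position 0: 'a' vs 'e' => DIFFER
  Position 1: 'e' vs 'c' => DIFFER
  Position 2: 'd' vs 'e' => DIFFER
  Position 3: 'e' vs 'd' => DIFFER
  Position 4: 'e' vs 'e' => same
Positions that differ: 4

4


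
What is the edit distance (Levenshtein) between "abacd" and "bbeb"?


Computing edit distance: "abacd" -> "bbeb"
DP table:
           b    b    e    b
      0    1    2    3    4
  a   1    1    2    3    4
  b   2    1    1    2    3
  a   3    2    2    2    3
  c   4    3    3    3    3
  d   5    4    4    4    4
Edit distance = dp[5][4] = 4

4


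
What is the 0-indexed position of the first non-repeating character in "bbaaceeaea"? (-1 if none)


Input: bbaaceeaea
Character frequencies:
  'a': 4
  'b': 2
  'c': 1
  'e': 3
Scanning left to right for freq == 1:
  Position 0 ('b'): freq=2, skip
  Position 1 ('b'): freq=2, skip
  Position 2 ('a'): freq=4, skip
  Position 3 ('a'): freq=4, skip
  Position 4 ('c'): unique! => answer = 4

4


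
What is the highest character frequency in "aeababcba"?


Input: aeababcba
Character counts:
  'a': 4
  'b': 3
  'c': 1
  'e': 1
Maximum frequency: 4

4


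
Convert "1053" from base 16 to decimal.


Input: "1053" in base 16
Positional expansion:
  Digit '1' (value 1) x 16^3 = 4096
  Digit '0' (value 0) x 16^2 = 0
  Digit '5' (value 5) x 16^1 = 80
  Digit '3' (value 3) x 16^0 = 3
Sum = 4179

4179


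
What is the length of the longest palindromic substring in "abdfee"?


Input: "abdfee"
Checking substrings for palindromes:
  [4:6] "ee" (len 2) => palindrome
Longest palindromic substring: "ee" with length 2

2


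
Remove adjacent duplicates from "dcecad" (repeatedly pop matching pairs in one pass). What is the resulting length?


Input: dcecad
Stack-based adjacent duplicate removal:
  Read 'd': push. Stack: d
  Read 'c': push. Stack: dc
  Read 'e': push. Stack: dce
  Read 'c': push. Stack: dcec
  Read 'a': push. Stack: dceca
  Read 'd': push. Stack: dcecad
Final stack: "dcecad" (length 6)

6


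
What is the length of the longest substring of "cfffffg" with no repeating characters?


Input: "cfffffg"
Sliding window (track last position of each char):
  Position 0 ('c'): window [0,0] length 1 -- new best
  Position 1 ('f'): window [0,1] length 2 -- new best
  Position 2 ('f'): repeat (last at 1), move window start to 2
  Position 2 ('f'): window [2,2] length 1
  Position 3 ('f'): repeat (last at 2), move window start to 3
  Position 3 ('f'): window [3,3] length 1
  Position 4 ('f'): repeat (last at 3), move window start to 4
  Position 4 ('f'): window [4,4] length 1
  Position 5 ('f'): repeat (last at 4), move window start to 5
  Position 5 ('f'): window [5,5] length 1
  Position 6 ('g'): window [5,6] length 2
Longest substring with no repeats: "cf" with length 2

2


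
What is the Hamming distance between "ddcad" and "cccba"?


Comparing "ddcad" and "cccba" position by position:
  Position 0: 'd' vs 'c' => differ
  Position 1: 'd' vs 'c' => differ
  Position 2: 'c' vs 'c' => same
  Position 3: 'a' vs 'b' => differ
  Position 4: 'd' vs 'a' => differ
Total differences (Hamming distance): 4

4


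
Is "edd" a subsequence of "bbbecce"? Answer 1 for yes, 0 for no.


Check if "edd" is a subsequence of "bbbecce"
Greedy scan:
  Position 0 ('b'): no match needed
  Position 1 ('b'): no match needed
  Position 2 ('b'): no match needed
  Position 3 ('e'): matches sub[0] = 'e'
  Position 4 ('c'): no match needed
  Position 5 ('c'): no match needed
  Position 6 ('e'): no match needed
Only matched 1/3 characters => not a subsequence

0


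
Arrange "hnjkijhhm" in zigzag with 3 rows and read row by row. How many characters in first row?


Zigzag "hnjkijhhm" into 3 rows:
Placing characters:
  'h' => row 0
  'n' => row 1
  'j' => row 2
  'k' => row 1
  'i' => row 0
  'j' => row 1
  'h' => row 2
  'h' => row 1
  'm' => row 0
Rows:
  Row 0: "him"
  Row 1: "nkjh"
  Row 2: "jh"
First row length: 3

3


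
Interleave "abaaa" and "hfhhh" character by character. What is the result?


Interleaving "abaaa" and "hfhhh":
  Position 0: 'a' from first, 'h' from second => "ah"
  Position 1: 'b' from first, 'f' from second => "bf"
  Position 2: 'a' from first, 'h' from second => "ah"
  Position 3: 'a' from first, 'h' from second => "ah"
  Position 4: 'a' from first, 'h' from second => "ah"
Result: ahbfahahah

ahbfahahah


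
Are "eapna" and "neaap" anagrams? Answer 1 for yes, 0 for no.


Strings: "eapna", "neaap"
Sorted first:  aaenp
Sorted second: aaenp
Sorted forms match => anagrams

1


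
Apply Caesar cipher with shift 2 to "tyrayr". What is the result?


Caesar cipher: shift "tyrayr" by 2
  't' (pos 19) + 2 = pos 21 = 'v'
  'y' (pos 24) + 2 = pos 0 = 'a'
  'r' (pos 17) + 2 = pos 19 = 't'
  'a' (pos 0) + 2 = pos 2 = 'c'
  'y' (pos 24) + 2 = pos 0 = 'a'
  'r' (pos 17) + 2 = pos 19 = 't'
Result: vatcat

vatcat


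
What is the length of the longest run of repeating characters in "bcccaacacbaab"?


Input: "bcccaacacbaab"
Scanning for longest run:
  Position 1 ('c'): new char, reset run to 1
  Position 2 ('c'): continues run of 'c', length=2
  Position 3 ('c'): continues run of 'c', length=3
  Position 4 ('a'): new char, reset run to 1
  Position 5 ('a'): continues run of 'a', length=2
  Position 6 ('c'): new char, reset run to 1
  Position 7 ('a'): new char, reset run to 1
  Position 8 ('c'): new char, reset run to 1
  Position 9 ('b'): new char, reset run to 1
  Position 10 ('a'): new char, reset run to 1
  Position 11 ('a'): continues run of 'a', length=2
  Position 12 ('b'): new char, reset run to 1
Longest run: 'c' with length 3

3


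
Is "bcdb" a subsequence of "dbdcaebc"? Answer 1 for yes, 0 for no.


Check if "bcdb" is a subsequence of "dbdcaebc"
Greedy scan:
  Position 0 ('d'): no match needed
  Position 1 ('b'): matches sub[0] = 'b'
  Position 2 ('d'): no match needed
  Position 3 ('c'): matches sub[1] = 'c'
  Position 4 ('a'): no match needed
  Position 5 ('e'): no match needed
  Position 6 ('b'): no match needed
  Position 7 ('c'): no match needed
Only matched 2/4 characters => not a subsequence

0


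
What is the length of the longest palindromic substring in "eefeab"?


Input: "eefeab"
Checking substrings for palindromes:
  [1:4] "efe" (len 3) => palindrome
  [0:2] "ee" (len 2) => palindrome
Longest palindromic substring: "efe" with length 3

3


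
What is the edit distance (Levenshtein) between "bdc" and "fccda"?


Computing edit distance: "bdc" -> "fccda"
DP table:
           f    c    c    d    a
      0    1    2    3    4    5
  b   1    1    2    3    4    5
  d   2    2    2    3    3    4
  c   3    3    2    2    3    4
Edit distance = dp[3][5] = 4

4


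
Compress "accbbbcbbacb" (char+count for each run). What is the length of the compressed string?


Input: accbbbcbbacb
Runs:
  'a' x 1 => "a1"
  'c' x 2 => "c2"
  'b' x 3 => "b3"
  'c' x 1 => "c1"
  'b' x 2 => "b2"
  'a' x 1 => "a1"
  'c' x 1 => "c1"
  'b' x 1 => "b1"
Compressed: "a1c2b3c1b2a1c1b1"
Compressed length: 16

16


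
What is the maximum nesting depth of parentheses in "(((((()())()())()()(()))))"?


Input: "(((((()())()())()()(()))))"
Tracking depth:
  Position 0 '(': depth becomes 1
  Position 1 '(': depth becomes 2
  Position 2 '(': depth becomes 3
  Position 3 '(': depth becomes 4
  Position 4 '(': depth becomes 5
  Position 5 '(': depth becomes 6
  Position 6 ')': depth becomes 5
  Position 7 '(': depth becomes 6
  Position 8 ')': depth becomes 5
  Position 9 ')': depth becomes 4
  Position 10 '(': depth becomes 5
  Position 11 ')': depth becomes 4
  Position 12 '(': depth becomes 5
  Position 13 ')': depth becomes 4
  Position 14 ')': depth becomes 3
  Position 15 '(': depth becomes 4
  Position 16 ')': depth becomes 3
  Position 17 '(': depth becomes 4
  Position 18 ')': depth becomes 3
  Position 19 '(': depth becomes 4
  Position 20 '(': depth becomes 5
  Position 21 ')': depth becomes 4
  Position 22 ')': depth becomes 3
  Position 23 ')': depth becomes 2
  Position 24 ')': depth becomes 1
  Position 25 ')': depth becomes 0
Maximum depth reached: 6

6


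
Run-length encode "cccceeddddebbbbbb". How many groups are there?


Input: cccceeddddebbbbbb
Scanning for consecutive runs:
  Group 1: 'c' x 4 (positions 0-3)
  Group 2: 'e' x 2 (positions 4-5)
  Group 3: 'd' x 4 (positions 6-9)
  Group 4: 'e' x 1 (positions 10-10)
  Group 5: 'b' x 6 (positions 11-16)
Total groups: 5

5


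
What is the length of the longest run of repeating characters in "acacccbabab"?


Input: "acacccbabab"
Scanning for longest run:
  Position 1 ('c'): new char, reset run to 1
  Position 2 ('a'): new char, reset run to 1
  Position 3 ('c'): new char, reset run to 1
  Position 4 ('c'): continues run of 'c', length=2
  Position 5 ('c'): continues run of 'c', length=3
  Position 6 ('b'): new char, reset run to 1
  Position 7 ('a'): new char, reset run to 1
  Position 8 ('b'): new char, reset run to 1
  Position 9 ('a'): new char, reset run to 1
  Position 10 ('b'): new char, reset run to 1
Longest run: 'c' with length 3

3


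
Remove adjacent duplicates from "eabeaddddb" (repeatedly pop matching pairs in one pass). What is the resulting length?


Input: eabeaddddb
Stack-based adjacent duplicate removal:
  Read 'e': push. Stack: e
  Read 'a': push. Stack: ea
  Read 'b': push. Stack: eab
  Read 'e': push. Stack: eabe
  Read 'a': push. Stack: eabea
  Read 'd': push. Stack: eabead
  Read 'd': matches stack top 'd' => pop. Stack: eabea
  Read 'd': push. Stack: eabead
  Read 'd': matches stack top 'd' => pop. Stack: eabea
  Read 'b': push. Stack: eabeab
Final stack: "eabeab" (length 6)

6


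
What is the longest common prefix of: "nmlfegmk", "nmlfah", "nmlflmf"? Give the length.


Words: nmlfegmk, nmlfah, nmlflmf
  Position 0: all 'n' => match
  Position 1: all 'm' => match
  Position 2: all 'l' => match
  Position 3: all 'f' => match
  Position 4: ('e', 'a', 'l') => mismatch, stop
LCP = "nmlf" (length 4)

4


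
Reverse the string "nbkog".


Input: nbkog
Reading characters right to left:
  Position 4: 'g'
  Position 3: 'o'
  Position 2: 'k'
  Position 1: 'b'
  Position 0: 'n'
Reversed: gokbn

gokbn


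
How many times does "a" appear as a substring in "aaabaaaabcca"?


Searching for "a" in "aaabaaaabcca"
Scanning each position:
  Position 0: "a" => MATCH
  Position 1: "a" => MATCH
  Position 2: "a" => MATCH
  Position 3: "b" => no
  Position 4: "a" => MATCH
  Position 5: "a" => MATCH
  Position 6: "a" => MATCH
  Position 7: "a" => MATCH
  Position 8: "b" => no
  Position 9: "c" => no
  Position 10: "c" => no
  Position 11: "a" => MATCH
Total occurrences: 8

8


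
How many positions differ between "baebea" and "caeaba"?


Comparing "baebea" and "caeaba" position by position:
  Position 0: 'b' vs 'c' => DIFFER
  Position 1: 'a' vs 'a' => same
  Position 2: 'e' vs 'e' => same
  Position 3: 'b' vs 'a' => DIFFER
  Position 4: 'e' vs 'b' => DIFFER
  Position 5: 'a' vs 'a' => same
Positions that differ: 3

3


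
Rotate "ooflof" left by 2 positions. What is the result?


Input: "ooflof", rotate left by 2
First 2 characters: "oo"
Remaining characters: "flof"
Concatenate remaining + first: "flof" + "oo" = "flofoo"

flofoo


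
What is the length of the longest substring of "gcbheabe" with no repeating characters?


Input: "gcbheabe"
Sliding window (track last position of each char):
  Position 0 ('g'): window [0,0] length 1 -- new best
  Position 1 ('c'): window [0,1] length 2 -- new best
  Position 2 ('b'): window [0,2] length 3 -- new best
  Position 3 ('h'): window [0,3] length 4 -- new best
  Position 4 ('e'): window [0,4] length 5 -- new best
  Position 5 ('a'): window [0,5] length 6 -- new best
  Position 6 ('b'): repeat (last at 2), move window start to 3
  Position 6 ('b'): window [3,6] length 4
  Position 7 ('e'): repeat (last at 4), move window start to 5
  Position 7 ('e'): window [5,7] length 3
Longest substring with no repeats: "gcbhea" with length 6

6
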